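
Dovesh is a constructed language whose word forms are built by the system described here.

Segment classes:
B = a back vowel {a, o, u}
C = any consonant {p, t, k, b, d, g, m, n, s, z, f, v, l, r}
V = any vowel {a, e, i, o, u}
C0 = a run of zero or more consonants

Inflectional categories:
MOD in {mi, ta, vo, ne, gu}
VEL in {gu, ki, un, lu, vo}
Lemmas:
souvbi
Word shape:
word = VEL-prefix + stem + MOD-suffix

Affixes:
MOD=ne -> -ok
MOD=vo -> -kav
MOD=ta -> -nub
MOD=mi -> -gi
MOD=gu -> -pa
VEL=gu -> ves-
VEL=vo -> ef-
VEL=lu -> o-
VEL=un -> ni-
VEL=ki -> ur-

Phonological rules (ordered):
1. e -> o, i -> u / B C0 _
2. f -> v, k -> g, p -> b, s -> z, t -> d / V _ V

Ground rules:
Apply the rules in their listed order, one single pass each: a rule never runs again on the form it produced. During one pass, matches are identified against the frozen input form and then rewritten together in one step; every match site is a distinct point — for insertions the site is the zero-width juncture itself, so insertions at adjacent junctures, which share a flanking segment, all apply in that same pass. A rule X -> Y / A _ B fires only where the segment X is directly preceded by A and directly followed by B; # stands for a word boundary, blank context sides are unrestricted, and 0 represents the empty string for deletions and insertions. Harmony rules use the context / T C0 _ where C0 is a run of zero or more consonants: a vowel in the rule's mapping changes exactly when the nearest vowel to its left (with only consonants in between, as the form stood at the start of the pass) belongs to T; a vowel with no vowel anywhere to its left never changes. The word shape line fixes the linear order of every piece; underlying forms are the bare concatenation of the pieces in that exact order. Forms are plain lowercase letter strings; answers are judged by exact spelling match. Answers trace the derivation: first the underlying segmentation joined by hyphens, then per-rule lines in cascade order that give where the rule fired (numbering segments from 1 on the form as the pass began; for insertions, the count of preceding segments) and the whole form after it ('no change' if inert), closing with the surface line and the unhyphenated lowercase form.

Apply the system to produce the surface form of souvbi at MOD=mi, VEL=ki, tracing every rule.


underlying: ur-souvbi-gi
1. e -> o, i -> u / B C0 _: fires at position(s) 8: ursouvbugi
2. f -> v, k -> g, p -> b, s -> z, t -> d / V _ V: no change
surface: ursouvbugi


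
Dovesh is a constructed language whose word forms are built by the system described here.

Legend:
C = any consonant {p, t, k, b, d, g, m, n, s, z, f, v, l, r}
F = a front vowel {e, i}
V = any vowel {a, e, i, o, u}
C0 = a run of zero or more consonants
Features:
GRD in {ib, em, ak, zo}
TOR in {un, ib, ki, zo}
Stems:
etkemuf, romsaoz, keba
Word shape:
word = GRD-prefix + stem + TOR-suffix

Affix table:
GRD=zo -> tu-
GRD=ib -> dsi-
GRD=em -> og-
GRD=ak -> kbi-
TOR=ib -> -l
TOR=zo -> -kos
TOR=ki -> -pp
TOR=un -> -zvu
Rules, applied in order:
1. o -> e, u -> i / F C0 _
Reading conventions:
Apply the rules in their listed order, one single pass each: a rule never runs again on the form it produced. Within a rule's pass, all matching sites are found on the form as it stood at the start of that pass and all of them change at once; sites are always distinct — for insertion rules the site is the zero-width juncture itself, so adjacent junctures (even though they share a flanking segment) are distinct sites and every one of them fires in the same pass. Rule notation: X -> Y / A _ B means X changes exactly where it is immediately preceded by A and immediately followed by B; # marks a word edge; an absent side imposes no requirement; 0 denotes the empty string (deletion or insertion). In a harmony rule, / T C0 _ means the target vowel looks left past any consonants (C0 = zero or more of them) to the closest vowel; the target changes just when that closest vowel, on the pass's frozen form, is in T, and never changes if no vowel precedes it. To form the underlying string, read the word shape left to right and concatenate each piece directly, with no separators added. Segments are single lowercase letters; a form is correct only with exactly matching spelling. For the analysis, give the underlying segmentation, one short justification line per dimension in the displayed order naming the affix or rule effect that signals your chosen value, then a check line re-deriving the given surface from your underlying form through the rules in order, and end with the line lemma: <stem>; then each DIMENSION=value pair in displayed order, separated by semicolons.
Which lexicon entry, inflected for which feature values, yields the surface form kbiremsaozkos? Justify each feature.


underlying: kbi-romsaoz-kos
GRD=ak - signalled by the affix kbi-
TOR=zo - signalled by the affix -kos
check: kbiromsaozkos -> kbiremsaozkos
lemma: romsaoz; GRD=ak; TOR=zo


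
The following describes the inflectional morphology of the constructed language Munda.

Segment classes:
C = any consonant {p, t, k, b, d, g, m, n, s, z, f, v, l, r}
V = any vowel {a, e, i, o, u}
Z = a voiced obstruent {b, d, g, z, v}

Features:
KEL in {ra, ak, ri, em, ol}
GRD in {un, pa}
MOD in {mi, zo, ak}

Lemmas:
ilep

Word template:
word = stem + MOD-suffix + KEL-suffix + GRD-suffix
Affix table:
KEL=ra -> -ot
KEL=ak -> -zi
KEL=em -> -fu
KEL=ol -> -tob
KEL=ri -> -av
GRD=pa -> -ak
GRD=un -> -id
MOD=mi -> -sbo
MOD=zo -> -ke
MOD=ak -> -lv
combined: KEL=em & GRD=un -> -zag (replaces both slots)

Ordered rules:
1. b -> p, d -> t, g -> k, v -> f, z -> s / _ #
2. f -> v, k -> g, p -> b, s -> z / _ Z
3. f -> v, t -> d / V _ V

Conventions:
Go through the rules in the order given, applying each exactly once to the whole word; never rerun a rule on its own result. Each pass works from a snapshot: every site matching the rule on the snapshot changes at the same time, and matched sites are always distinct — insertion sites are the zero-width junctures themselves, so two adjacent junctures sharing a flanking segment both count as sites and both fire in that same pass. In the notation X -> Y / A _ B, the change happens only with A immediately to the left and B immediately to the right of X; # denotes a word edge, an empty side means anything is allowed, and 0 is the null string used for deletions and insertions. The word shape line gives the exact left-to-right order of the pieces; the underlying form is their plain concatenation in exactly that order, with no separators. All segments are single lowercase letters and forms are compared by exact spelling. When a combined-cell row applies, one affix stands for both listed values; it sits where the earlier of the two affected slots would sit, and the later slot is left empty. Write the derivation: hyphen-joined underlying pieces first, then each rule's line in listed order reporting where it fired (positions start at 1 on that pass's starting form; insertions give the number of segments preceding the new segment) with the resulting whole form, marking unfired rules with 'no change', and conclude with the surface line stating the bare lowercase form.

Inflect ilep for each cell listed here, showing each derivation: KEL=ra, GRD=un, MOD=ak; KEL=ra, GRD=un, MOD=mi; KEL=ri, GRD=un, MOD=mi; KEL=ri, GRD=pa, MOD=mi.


cell KEL=ra, GRD=un, MOD=ak:
underlying: ilep-lv-ot-id
1. b -> p, d -> t, g -> k, v -> f, z -> s / _ #: fires at position(s) 10: ileplvotit
2. f -> v, k -> g, p -> b, s -> z / _ Z: no change
3. f -> v, t -> d / V _ V: fires at position(s) 8: ileplvodit
surface: ileplvodit

cell KEL=ra, GRD=un, MOD=mi:
underlying: ilep-sbo-ot-id
1. b -> p, d -> t, g -> k, v -> f, z -> s / _ #: fires at position(s) 11: ilepsbootit
2. f -> v, k -> g, p -> b, s -> z / _ Z: fires at position(s) 5: ilepzbootit
3. f -> v, t -> d / V _ V: fires at position(s) 9: ilepzboodit
surface: ilepzboodit

cell KEL=ri, GRD=un, MOD=mi:
underlying: ilep-sbo-av-id
1. b -> p, d -> t, g -> k, v -> f, z -> s / _ #: fires at position(s) 11: ilepsboavit
2. f -> v, k -> g, p -> b, s -> z / _ Z: fires at position(s) 5: ilepzboavit
3. f -> v, t -> d / V _ V: no change
surface: ilepzboavit

cell KEL=ri, GRD=pa, MOD=mi:
underlying: ilep-sbo-av-ak
1. b -> p, d -> t, g -> k, v -> f, z -> s / _ #: no change
2. f -> v, k -> g, p -> b, s -> z / _ Z: fires at position(s) 5: ilepzboavak
3. f -> v, t -> d / V _ V: no change
surface: ilepzboavak


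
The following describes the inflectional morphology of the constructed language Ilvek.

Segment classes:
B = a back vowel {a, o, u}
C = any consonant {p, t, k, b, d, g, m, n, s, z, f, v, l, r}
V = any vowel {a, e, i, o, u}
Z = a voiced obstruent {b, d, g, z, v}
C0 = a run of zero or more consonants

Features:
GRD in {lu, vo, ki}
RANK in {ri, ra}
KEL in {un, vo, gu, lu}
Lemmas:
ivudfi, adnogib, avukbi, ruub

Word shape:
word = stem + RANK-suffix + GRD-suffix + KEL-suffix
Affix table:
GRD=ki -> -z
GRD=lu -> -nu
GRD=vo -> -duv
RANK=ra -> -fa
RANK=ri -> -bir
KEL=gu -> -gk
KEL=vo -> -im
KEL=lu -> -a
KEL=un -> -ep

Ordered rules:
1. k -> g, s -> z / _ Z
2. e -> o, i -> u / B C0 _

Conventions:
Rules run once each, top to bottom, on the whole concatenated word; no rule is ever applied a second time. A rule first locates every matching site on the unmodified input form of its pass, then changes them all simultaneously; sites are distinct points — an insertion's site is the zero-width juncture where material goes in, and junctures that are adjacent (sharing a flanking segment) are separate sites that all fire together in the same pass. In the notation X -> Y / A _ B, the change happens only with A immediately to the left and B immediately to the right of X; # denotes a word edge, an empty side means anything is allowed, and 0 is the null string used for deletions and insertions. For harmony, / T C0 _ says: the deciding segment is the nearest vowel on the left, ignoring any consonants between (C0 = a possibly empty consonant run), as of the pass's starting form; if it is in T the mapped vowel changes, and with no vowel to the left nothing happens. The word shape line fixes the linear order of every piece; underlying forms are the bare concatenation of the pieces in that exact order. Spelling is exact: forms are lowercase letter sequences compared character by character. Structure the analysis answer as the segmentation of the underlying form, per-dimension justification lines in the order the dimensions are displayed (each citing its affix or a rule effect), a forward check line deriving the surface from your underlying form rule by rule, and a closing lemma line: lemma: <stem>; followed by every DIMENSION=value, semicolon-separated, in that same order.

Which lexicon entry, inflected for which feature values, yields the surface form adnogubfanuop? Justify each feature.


underlying: adnogib-fa-nu-ep
GRD=lu - signalled by the affix -nu
RANK=ra - signalled by the affix -fa
KEL=un - signalled by the affix -ep
check: adnogibfanuep -> adnogibfanuep -> adnogubfanuop
lemma: adnogib; GRD=lu; RANK=ra; KEL=un


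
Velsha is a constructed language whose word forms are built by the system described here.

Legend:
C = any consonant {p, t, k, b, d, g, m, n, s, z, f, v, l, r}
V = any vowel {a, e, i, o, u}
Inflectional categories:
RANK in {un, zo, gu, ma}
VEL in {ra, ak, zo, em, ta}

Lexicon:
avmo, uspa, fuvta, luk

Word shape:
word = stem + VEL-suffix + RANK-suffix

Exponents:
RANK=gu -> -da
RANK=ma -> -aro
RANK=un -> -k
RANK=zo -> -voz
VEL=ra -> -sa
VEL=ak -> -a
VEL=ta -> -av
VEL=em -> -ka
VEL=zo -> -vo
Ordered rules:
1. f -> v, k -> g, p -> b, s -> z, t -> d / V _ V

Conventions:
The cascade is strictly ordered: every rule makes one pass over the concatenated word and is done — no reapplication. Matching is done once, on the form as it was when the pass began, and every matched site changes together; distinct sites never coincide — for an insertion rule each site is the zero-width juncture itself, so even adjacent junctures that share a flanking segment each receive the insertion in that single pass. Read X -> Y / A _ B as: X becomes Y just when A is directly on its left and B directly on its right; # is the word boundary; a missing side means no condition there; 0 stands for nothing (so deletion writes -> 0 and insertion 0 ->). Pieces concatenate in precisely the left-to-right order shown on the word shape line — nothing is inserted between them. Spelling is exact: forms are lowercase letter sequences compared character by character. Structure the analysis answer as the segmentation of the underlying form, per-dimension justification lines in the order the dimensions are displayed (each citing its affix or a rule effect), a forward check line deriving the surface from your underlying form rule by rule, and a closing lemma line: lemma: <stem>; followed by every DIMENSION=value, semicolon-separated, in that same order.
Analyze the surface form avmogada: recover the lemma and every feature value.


underlying: avmo-ka-da
RANK=gu - signalled by the affix -da
VEL=em - signalled by the affix -ka
check: avmokada -> avmogada
lemma: avmo; RANK=gu; VEL=em


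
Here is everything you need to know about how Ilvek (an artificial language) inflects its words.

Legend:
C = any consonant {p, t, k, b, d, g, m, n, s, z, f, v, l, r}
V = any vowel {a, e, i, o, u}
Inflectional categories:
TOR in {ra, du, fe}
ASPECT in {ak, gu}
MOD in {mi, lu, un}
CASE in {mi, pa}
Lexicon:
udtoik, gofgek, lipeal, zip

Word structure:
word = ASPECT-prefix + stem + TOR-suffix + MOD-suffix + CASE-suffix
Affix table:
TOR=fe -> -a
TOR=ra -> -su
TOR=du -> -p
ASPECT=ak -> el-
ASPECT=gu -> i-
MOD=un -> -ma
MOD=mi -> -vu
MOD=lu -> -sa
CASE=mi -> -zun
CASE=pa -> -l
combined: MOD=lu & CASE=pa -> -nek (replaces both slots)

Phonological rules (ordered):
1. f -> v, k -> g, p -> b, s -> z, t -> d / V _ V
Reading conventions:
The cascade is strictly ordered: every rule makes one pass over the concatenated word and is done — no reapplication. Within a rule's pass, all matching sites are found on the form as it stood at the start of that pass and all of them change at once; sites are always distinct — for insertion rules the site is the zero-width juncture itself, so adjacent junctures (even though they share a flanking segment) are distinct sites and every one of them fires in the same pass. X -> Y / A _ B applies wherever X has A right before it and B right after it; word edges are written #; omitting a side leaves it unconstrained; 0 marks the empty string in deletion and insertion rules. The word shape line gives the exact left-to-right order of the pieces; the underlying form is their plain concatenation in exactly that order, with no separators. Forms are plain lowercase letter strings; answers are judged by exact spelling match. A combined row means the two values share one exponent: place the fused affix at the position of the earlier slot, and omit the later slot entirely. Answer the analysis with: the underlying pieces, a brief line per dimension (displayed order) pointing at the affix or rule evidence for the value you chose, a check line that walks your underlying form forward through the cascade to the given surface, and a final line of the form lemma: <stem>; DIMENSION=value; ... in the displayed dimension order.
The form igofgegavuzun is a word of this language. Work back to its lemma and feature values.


underlying: i-gofgek-a-vu-zun
TOR=fe - signalled by the affix -a
ASPECT=gu - signalled by the affix i-
MOD=mi - signalled by the affix -vu
CASE=mi - signalled by the affix -zun
check: igofgekavuzun -> igofgegavuzun
lemma: gofgek; TOR=fe; ASPECT=gu; MOD=mi; CASE=mi


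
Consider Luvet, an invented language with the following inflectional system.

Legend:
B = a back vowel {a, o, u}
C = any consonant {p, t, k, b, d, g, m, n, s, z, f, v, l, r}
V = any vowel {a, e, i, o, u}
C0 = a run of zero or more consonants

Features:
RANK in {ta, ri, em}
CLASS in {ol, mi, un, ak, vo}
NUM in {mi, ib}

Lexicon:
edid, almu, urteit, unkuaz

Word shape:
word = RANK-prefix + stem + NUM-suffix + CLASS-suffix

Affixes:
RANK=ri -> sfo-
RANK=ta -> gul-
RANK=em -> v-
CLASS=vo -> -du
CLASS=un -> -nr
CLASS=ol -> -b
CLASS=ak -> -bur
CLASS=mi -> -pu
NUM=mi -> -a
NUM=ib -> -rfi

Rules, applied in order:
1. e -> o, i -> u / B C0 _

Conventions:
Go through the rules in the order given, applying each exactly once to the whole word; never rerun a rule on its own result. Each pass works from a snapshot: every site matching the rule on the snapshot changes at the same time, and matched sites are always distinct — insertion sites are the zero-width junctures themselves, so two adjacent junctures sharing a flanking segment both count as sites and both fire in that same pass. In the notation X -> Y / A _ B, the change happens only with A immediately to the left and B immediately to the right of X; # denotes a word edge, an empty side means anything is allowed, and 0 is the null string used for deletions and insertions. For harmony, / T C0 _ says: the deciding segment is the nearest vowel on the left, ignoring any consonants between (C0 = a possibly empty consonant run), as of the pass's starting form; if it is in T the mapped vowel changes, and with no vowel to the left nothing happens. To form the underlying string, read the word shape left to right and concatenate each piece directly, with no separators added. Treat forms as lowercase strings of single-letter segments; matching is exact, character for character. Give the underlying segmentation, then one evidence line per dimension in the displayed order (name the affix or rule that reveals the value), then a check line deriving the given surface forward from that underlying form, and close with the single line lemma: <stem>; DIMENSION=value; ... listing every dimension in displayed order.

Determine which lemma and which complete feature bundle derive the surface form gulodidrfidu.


underlying: gul-edid-rfi-du
RANK=ta - signalled by the affix gul-
CLASS=vo - signalled by the affix -du
NUM=ib - signalled by the affix -rfi
check: guledidrfidu -> gulodidrfidu
lemma: edid; RANK=ta; CLASS=vo; NUM=ib


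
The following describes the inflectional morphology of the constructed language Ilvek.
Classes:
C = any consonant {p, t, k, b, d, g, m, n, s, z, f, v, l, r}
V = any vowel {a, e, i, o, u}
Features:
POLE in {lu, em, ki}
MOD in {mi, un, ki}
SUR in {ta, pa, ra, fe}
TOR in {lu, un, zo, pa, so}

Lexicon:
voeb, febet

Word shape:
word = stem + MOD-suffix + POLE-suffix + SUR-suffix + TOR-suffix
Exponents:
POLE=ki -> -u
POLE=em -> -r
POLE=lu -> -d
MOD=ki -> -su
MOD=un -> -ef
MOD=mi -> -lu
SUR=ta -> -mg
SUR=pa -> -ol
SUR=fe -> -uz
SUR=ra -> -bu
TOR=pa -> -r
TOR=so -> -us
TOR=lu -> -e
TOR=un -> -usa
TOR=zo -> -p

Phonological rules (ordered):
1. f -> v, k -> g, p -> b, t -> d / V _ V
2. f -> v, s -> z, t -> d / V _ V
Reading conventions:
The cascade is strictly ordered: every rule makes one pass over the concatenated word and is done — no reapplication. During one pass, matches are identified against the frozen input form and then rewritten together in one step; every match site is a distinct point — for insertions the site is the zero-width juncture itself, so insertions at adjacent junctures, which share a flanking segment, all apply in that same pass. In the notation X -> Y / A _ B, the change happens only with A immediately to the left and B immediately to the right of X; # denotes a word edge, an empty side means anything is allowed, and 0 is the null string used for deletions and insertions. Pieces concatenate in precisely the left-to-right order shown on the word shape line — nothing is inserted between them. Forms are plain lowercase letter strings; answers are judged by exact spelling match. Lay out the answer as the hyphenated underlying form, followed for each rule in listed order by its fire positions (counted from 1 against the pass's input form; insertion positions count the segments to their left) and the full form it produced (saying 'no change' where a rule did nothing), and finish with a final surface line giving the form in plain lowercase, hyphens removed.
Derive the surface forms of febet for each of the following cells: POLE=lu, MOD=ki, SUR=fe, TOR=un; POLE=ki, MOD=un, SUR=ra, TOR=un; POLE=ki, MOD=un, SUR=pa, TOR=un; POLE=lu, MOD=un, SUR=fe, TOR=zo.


cell POLE=lu, MOD=ki, SUR=fe, TOR=un:
underlying: febet-su-d-uz-usa
1. f -> v, k -> g, p -> b, t -> d / V _ V: no change
2. f -> v, s -> z, t -> d / V _ V: fires at position(s) 12: febetsuduzuza
surface: febetsuduzuza

cell POLE=ki, MOD=un, SUR=ra, TOR=un:
underlying: febet-ef-u-bu-usa
1. f -> v, k -> g, p -> b, t -> d / V _ V: fires at position(s) 5, 7: febedevubuusa
2. f -> v, s -> z, t -> d / V _ V: fires at position(s) 12: febedevubuuza
surface: febedevubuuza

cell POLE=ki, MOD=un, SUR=pa, TOR=un:
underlying: febet-ef-u-ol-usa
1. f -> v, k -> g, p -> b, t -> d / V _ V: fires at position(s) 5, 7: febedevuolusa
2. f -> v, s -> z, t -> d / V _ V: fires at position(s) 12: febedevuoluza
surface: febedevuoluza

cell POLE=lu, MOD=un, SUR=fe, TOR=zo:
underlying: febet-ef-d-uz-p
1. f -> v, k -> g, p -> b, t -> d / V _ V: fires at position(s) 5: febedefduzp
2. f -> v, s -> z, t -> d / V _ V: no change
surface: febedefduzp


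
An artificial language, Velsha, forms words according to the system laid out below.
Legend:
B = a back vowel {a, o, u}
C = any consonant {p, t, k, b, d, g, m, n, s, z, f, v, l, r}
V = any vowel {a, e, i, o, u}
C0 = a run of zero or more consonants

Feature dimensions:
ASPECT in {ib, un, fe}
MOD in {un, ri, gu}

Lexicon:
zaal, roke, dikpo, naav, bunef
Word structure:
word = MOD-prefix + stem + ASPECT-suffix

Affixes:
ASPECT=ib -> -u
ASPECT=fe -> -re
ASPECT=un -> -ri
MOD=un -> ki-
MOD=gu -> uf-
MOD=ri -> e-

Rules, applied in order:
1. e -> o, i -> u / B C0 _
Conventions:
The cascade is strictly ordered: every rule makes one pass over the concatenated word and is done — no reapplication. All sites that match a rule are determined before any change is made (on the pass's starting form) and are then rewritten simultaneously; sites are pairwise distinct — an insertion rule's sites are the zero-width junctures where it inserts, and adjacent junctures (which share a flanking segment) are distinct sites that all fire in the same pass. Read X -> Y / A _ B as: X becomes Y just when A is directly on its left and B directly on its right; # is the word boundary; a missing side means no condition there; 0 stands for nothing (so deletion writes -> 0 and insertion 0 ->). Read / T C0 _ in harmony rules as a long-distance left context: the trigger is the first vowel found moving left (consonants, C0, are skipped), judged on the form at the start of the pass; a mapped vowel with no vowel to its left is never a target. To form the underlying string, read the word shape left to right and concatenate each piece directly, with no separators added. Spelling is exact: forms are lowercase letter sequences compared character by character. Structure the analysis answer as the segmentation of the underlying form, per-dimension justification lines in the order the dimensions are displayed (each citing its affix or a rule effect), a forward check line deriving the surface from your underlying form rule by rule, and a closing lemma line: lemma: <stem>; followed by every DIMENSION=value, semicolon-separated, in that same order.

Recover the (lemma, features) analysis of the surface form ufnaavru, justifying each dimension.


underlying: uf-naav-ri
ASPECT=un - signalled by the affix -ri
MOD=gu - signalled by the affix uf-
check: ufnaavri -> ufnaavru
lemma: naav; ASPECT=un; MOD=gu


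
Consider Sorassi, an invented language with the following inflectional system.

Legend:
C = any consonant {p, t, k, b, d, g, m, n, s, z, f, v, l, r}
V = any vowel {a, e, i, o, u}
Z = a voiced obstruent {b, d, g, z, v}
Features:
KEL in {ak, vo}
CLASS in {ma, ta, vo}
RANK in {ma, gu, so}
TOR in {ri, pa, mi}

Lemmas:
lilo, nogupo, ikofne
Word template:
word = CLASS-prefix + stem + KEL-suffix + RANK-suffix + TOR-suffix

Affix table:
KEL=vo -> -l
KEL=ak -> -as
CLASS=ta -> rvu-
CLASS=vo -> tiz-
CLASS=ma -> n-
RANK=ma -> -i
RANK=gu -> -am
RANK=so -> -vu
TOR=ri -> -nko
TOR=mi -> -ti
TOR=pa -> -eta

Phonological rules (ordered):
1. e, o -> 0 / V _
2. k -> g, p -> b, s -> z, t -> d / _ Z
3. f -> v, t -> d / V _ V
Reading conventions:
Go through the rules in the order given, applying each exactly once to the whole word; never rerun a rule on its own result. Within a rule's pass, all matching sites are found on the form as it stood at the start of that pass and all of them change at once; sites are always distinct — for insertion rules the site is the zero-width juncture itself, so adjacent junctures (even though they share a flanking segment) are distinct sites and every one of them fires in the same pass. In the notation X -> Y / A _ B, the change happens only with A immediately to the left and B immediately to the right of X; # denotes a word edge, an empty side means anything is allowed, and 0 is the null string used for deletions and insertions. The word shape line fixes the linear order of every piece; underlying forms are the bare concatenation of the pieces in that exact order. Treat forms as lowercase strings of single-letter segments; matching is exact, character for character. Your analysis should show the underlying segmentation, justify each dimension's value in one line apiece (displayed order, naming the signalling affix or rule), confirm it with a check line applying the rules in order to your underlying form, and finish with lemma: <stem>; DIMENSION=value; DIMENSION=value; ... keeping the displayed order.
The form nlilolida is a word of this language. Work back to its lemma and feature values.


underlying: n-lilo-l-i-eta
KEL=vo - signalled by the affix -l
CLASS=ma - signalled by the affix n-
RANK=ma - signalled by the affix -i
TOR=pa - signalled by the affix -eta
check: nlilolieta -> nlilolita -> nlilolita -> nlilolida
lemma: lilo; KEL=vo; CLASS=ma; RANK=ma; TOR=pa


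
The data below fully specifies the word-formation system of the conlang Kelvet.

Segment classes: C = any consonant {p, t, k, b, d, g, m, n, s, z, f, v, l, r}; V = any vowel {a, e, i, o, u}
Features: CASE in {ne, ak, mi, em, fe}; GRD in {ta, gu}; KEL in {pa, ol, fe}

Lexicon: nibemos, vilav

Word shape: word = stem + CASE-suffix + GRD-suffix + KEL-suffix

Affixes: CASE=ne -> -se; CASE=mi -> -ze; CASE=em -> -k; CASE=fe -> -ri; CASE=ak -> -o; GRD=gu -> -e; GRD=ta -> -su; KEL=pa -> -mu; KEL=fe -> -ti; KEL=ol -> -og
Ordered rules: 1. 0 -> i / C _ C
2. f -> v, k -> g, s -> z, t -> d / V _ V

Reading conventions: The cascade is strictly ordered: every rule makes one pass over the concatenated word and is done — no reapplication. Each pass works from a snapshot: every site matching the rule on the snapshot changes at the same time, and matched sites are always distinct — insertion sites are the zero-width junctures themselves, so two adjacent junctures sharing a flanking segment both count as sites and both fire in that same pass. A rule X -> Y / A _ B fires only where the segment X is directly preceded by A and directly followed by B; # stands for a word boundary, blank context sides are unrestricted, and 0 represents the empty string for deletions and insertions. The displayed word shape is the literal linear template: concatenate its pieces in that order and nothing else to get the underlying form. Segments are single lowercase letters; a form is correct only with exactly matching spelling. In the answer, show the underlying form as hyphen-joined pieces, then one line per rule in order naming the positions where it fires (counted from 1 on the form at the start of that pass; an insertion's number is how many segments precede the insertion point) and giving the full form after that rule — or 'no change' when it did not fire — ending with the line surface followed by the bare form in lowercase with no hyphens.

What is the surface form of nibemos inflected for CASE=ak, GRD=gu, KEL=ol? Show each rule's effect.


underlying: nibemos-o-e-og
1. 0 -> i / C _ C: no change
2. f -> v, k -> g, s -> z, t -> d / V _ V: fires at position(s) 7: nibemozoeog
surface: nibemozoeog


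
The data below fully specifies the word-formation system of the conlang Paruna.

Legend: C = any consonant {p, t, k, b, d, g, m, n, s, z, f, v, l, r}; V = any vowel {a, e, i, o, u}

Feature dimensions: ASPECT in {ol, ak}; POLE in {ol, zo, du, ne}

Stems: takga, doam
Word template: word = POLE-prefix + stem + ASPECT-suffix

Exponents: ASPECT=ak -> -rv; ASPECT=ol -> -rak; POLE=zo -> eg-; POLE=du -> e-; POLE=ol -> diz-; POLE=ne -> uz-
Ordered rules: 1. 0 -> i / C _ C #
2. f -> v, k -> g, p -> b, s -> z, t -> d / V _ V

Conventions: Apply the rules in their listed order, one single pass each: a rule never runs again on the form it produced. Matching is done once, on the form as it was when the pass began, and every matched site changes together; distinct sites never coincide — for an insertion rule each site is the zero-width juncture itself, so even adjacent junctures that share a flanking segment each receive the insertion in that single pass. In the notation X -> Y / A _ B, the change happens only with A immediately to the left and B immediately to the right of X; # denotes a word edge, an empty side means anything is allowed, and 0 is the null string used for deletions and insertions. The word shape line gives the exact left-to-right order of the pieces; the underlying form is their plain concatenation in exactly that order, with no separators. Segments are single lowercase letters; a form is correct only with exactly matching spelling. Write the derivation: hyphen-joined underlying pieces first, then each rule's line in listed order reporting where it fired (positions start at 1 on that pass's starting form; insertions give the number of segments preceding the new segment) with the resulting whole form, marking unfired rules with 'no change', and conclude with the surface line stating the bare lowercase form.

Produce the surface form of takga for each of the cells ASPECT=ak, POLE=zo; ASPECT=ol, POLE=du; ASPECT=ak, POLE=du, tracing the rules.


cell ASPECT=ak, POLE=zo:
underlying: eg-takga-rv
1. 0 -> i / C _ C #: inserts after position(s) 8: egtakgariv
2. f -> v, k -> g, p -> b, s -> z, t -> d / V _ V: no change
surface: egtakgariv

cell ASPECT=ol, POLE=du:
underlying: e-takga-rak
1. 0 -> i / C _ C #: no change
2. f -> v, k -> g, p -> b, s -> z, t -> d / V _ V: fires at position(s) 2: edakgarak
surface: edakgarak

cell ASPECT=ak, POLE=du:
underlying: e-takga-rv
1. 0 -> i / C _ C #: inserts after position(s) 7: etakgariv
2. f -> v, k -> g, p -> b, s -> z, t -> d / V _ V: fires at position(s) 2: edakgariv
surface: edakgariv


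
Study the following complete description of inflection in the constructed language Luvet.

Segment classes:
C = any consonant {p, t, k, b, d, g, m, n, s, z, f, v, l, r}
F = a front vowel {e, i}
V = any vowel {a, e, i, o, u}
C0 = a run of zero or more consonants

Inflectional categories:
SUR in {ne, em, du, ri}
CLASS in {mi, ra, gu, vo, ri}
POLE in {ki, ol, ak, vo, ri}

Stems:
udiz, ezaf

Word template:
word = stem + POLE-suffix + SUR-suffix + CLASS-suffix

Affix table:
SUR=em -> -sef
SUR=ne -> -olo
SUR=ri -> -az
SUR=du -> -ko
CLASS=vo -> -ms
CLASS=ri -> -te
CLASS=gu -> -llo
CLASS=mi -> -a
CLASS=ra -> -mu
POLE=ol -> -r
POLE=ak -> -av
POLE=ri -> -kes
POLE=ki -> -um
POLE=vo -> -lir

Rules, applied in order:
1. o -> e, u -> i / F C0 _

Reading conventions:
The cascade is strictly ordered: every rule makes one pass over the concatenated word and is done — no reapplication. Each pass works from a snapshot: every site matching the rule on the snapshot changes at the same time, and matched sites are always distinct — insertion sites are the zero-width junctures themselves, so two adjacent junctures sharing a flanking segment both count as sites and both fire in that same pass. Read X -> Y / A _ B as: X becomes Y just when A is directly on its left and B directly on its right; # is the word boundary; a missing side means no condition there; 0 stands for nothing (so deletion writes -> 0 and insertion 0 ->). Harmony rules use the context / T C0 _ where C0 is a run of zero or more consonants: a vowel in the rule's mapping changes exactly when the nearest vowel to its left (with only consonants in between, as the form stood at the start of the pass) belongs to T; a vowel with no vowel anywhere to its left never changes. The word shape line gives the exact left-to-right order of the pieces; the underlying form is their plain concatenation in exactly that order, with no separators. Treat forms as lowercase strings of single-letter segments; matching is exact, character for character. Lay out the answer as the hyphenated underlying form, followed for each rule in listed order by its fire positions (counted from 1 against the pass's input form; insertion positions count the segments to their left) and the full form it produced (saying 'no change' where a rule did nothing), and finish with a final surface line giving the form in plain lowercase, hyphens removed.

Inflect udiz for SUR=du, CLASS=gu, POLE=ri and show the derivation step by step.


underlying: udiz-kes-ko-llo
1. o -> e, u -> i / F C0 _: fires at position(s) 9: udizkeskello
surface: udizkeskello


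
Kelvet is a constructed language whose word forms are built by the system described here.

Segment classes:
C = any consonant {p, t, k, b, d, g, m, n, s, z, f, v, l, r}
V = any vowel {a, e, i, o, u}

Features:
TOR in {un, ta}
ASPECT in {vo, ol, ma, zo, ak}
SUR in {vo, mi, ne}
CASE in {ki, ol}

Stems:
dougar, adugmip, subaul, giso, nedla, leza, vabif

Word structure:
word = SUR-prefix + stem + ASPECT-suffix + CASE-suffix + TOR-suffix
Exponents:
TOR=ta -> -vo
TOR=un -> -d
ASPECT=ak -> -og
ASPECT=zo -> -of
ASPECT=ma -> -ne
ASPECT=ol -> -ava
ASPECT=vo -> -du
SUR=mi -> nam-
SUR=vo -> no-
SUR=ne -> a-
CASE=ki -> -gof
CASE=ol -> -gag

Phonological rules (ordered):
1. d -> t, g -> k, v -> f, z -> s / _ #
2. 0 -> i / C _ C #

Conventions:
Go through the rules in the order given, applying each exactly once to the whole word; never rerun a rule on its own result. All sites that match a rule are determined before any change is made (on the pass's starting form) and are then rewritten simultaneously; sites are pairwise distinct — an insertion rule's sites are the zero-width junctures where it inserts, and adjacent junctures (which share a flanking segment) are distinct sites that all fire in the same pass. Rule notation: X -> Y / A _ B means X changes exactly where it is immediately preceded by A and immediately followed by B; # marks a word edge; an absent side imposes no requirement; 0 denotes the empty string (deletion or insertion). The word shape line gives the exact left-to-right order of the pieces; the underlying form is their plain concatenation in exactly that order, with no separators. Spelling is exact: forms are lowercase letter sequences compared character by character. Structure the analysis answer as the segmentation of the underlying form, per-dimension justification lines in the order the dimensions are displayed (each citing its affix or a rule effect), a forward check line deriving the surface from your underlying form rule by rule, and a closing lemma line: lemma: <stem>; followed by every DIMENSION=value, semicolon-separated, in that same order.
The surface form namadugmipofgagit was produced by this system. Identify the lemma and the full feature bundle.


underlying: nam-adugmip-of-gag-d
TOR=un - signalled by the affix -d
ASPECT=zo - signalled by the affix -of
SUR=mi - signalled by the affix nam-
CASE=ol - signalled by the affix -gag
check: namadugmipofgagd -> namadugmipofgagt -> namadugmipofgagit
lemma: adugmip; TOR=un; ASPECT=zo; SUR=mi; CASE=ol


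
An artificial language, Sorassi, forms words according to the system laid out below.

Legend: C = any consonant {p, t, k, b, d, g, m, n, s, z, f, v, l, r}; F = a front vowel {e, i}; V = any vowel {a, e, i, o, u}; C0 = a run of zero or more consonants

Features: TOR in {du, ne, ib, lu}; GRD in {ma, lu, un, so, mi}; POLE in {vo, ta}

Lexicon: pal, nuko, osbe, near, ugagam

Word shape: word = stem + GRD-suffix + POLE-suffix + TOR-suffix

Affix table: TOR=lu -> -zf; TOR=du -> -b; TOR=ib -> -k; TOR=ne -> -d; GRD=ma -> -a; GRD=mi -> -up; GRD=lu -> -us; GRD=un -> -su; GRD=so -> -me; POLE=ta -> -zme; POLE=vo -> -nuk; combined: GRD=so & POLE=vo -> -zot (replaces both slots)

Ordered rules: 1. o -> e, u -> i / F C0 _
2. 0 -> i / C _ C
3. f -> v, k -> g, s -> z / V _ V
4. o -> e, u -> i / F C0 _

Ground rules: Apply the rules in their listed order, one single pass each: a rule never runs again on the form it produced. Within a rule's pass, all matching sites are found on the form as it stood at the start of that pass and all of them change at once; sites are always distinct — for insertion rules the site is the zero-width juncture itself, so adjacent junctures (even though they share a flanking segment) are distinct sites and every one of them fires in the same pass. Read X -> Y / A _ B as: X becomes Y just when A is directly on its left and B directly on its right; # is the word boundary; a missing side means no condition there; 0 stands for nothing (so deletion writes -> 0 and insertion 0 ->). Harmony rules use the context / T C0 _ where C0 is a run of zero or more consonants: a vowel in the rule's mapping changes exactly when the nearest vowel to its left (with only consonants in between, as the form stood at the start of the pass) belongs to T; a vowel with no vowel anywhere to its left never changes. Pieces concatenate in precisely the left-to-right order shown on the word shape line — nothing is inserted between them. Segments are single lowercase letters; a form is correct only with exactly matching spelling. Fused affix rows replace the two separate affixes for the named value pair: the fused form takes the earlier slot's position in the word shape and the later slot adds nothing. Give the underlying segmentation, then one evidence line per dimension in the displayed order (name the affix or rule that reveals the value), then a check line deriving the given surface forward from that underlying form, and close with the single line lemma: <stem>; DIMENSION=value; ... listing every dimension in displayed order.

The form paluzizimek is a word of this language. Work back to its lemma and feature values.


underlying: pal-us-zme-k
TOR=ib - signalled by the affix -k
GRD=lu - signalled by the affix -us
POLE=ta - signalled by the affix -zme
check: paluszmek -> paluszmek -> palusizimek -> paluzizimek -> paluzizimek
lemma: pal; TOR=ib; GRD=lu; POLE=ta


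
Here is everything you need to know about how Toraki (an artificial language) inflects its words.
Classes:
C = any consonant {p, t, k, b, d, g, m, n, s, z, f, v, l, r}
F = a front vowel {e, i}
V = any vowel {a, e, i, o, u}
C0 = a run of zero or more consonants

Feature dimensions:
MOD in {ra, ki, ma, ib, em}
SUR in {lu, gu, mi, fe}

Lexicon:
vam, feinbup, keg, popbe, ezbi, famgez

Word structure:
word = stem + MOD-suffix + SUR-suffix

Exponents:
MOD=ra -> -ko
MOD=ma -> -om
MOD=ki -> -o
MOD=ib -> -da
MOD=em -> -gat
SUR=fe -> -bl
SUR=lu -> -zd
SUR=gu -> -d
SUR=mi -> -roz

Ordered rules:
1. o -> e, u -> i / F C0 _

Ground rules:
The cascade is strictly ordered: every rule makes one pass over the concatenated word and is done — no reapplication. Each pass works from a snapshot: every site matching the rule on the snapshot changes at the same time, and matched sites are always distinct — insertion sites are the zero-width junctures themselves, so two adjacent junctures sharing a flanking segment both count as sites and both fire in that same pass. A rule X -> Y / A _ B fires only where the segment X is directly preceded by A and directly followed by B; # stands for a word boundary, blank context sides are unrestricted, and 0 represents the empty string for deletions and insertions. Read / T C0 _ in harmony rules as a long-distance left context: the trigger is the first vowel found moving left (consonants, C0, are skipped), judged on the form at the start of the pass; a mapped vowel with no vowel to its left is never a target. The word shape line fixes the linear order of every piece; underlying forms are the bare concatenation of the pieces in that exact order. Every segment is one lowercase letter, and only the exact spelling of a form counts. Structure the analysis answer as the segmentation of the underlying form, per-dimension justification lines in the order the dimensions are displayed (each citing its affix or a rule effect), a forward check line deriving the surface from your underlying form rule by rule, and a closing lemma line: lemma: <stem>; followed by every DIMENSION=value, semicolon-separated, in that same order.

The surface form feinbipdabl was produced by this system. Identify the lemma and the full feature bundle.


underlying: feinbup-da-bl
MOD=ib - signalled by the affix -da
SUR=fe - signalled by the affix -bl
check: feinbupdabl -> feinbipdabl
lemma: feinbup; MOD=ib; SUR=fe
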